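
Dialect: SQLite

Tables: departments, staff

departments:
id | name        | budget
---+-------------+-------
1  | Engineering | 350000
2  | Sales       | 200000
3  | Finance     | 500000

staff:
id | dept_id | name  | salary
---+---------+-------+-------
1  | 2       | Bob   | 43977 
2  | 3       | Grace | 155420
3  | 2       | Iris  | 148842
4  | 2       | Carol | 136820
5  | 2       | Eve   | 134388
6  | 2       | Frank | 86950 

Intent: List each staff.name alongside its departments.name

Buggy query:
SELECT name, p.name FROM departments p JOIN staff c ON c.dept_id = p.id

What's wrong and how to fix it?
Bug: Both tables have a 'name' column; the unqualified reference is ambiguous

Fix: Qualify the column with its table alias (c.name)

Corrected query:
SELECT c.name, p.name FROM departments p JOIN staff c ON c.dept_id = p.id

Result:
name  | name   
------+--------
Bob   | Sales  
Grace | Finance
Iris  | Sales  
Carol | Sales  
Eve   | Sales  
Frank | Sales  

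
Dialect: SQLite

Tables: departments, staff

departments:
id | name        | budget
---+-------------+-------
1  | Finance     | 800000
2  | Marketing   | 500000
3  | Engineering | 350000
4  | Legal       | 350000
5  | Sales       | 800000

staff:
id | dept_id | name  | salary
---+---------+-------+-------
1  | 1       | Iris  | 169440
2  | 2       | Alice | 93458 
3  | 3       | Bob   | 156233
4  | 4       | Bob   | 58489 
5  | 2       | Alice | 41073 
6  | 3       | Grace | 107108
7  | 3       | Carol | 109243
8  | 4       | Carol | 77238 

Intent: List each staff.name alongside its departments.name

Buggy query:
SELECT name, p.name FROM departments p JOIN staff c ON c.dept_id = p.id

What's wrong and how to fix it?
Bug: 'name' exists in both joined tables, so the database can't tell which one is meant

Fix: Prefix ambiguous columns with the table alias

Corrected query:
SELECT c.name, p.name FROM departments p JOIN staff c ON c.dept_id = p.id

Result:
name  | name       
------+------------
Iris  | Finance    
Alice | Marketing  
Bob   | Engineering
Bob   | Legal      
Alice | Marketing  
Grace | Engineering
Carol | Engineering
Carol | Legal      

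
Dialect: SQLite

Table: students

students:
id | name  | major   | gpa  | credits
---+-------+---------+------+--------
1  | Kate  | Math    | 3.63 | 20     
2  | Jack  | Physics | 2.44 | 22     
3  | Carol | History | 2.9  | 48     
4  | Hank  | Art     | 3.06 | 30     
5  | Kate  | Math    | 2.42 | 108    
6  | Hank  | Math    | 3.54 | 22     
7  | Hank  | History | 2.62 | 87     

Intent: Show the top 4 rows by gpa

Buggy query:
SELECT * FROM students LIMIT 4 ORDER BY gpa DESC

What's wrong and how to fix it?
Bug: ORDER BY cannot follow LIMIT; LIMIT is the final clause

Fix: Sort with ORDER BY, then apply LIMIT

Corrected query:
SELECT * FROM students ORDER BY gpa DESC LIMIT 4

Result:
id | name  | major   | gpa  | credits
---+-------+---------+------+--------
1  | Kate  | Math    | 3.63 | 20     
6  | Hank  | Math    | 3.54 | 22     
4  | Hank  | Art     | 3.06 | 30     
3  | Carol | History | 2.9  | 48     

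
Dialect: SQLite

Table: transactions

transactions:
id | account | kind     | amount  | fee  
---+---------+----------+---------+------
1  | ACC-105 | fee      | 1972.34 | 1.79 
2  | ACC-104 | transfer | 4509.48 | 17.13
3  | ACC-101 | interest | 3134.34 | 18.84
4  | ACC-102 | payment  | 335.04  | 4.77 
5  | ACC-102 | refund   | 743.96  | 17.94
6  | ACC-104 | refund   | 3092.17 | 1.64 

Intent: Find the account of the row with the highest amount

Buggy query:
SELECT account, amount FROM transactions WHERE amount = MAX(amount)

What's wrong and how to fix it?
Bug: WHERE is evaluated per row; an aggregate over the whole table isn't defined there

Fix: Wrap MAX in a scalar subquery so WHERE compares against a single value

Corrected query:
SELECT account, amount FROM transactions WHERE amount = (SELECT MAX(amount) FROM transactions)

Result:
account | amount 
--------+--------
ACC-104 | 4509.48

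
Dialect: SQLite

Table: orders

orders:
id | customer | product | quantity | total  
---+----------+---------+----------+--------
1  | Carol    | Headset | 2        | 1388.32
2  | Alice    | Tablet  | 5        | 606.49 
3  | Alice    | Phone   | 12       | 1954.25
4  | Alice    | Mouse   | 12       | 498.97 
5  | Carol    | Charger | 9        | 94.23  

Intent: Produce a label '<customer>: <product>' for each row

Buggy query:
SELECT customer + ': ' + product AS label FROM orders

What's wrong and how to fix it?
Bug: SQLite uses || for string concatenation; + coerces text to numbers (yielding 0)

Fix: Replace + with || to concatenate text

Corrected query:
SELECT customer || ': ' || product AS label FROM orders

Result:
label         
--------------
Carol: Headset
Alice: Tablet 
Alice: Phone  
Alice: Mouse  
Carol: Charger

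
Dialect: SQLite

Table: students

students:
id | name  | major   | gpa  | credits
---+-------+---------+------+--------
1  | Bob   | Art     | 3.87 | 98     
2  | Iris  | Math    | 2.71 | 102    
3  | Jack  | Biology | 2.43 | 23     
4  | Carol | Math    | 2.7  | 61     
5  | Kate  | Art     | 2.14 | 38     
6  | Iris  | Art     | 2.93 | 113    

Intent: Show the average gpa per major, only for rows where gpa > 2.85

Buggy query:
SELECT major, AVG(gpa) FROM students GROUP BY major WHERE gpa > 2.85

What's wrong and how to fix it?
Bug: Row-level WHERE must come before GROUP BY in the clause order

Fix: Place WHERE between FROM and GROUP BY

Corrected query:
SELECT major, AVG(gpa) FROM students WHERE gpa > 2.85 GROUP BY major

Result:
major | AVG(gpa)
------+---------
Art   | 3.4     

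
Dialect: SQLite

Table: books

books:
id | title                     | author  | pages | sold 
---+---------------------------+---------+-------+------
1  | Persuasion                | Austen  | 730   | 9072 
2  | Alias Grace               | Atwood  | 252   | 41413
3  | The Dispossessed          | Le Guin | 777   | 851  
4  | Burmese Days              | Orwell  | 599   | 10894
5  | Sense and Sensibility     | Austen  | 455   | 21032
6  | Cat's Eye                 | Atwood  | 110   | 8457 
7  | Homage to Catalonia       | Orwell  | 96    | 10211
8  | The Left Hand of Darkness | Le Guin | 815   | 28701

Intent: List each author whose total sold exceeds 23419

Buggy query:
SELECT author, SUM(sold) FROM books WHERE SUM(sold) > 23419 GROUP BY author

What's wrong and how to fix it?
Bug: SUM(sold) is an aggregate, but WHERE filters rows before aggregation

Fix: Move the aggregate condition to a HAVING clause

Corrected query:
SELECT author, SUM(sold) FROM books GROUP BY author HAVING SUM(sold) > 23419

Result:
author  | SUM(sold)
--------+----------
Atwood  | 49870    
Austen  | 30104    
Le Guin | 29552    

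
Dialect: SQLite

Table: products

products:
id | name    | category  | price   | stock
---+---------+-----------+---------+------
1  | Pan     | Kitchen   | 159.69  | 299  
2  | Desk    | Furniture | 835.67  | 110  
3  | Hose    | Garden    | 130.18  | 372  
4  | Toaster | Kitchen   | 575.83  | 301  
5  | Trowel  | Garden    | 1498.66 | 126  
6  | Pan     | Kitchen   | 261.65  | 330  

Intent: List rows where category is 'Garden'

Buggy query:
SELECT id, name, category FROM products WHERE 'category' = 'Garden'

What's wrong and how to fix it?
Bug: Single quotes denote string literals in SQL; the column name is being compared as a constant string

Fix: Reference the column as category without single quotes

Corrected query:
SELECT id, name, category FROM products WHERE category = 'Garden'

Result:
id | name   | category
---+--------+---------
3  | Hose   | Garden  
5  | Trowel | Garden  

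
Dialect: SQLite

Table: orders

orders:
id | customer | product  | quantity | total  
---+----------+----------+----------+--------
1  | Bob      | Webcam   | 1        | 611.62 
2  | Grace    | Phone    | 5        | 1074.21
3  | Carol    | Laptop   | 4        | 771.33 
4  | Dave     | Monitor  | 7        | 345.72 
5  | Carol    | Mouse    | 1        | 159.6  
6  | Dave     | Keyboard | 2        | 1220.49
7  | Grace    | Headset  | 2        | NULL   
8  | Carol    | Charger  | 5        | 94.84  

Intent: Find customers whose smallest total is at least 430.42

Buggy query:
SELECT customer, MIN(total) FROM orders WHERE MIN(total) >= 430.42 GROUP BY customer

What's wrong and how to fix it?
Bug: Aggregates like MIN are computed per group after WHERE runs

Fix: Replace WHERE with HAVING after the GROUP BY

Corrected query:
SELECT customer, MIN(total) FROM orders GROUP BY customer HAVING MIN(total) >= 430.42

Result:
customer | MIN(total)
---------+-----------
Bob      | 611.62    
Grace    | 1074.21   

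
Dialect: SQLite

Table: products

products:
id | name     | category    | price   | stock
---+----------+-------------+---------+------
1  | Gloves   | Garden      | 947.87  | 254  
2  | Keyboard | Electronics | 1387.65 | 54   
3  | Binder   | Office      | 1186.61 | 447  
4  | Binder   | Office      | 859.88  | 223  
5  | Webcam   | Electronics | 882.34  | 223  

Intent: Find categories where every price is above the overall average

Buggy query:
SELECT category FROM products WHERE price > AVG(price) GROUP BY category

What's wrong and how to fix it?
Bug: WHERE evaluates per row before aggregation, so AVG() is unavailable

Fix: Use a subquery for AVG and a HAVING MIN(...) filter so the condition holds for every row in the group

Corrected query:
SELECT category FROM products GROUP BY category HAVING MIN(price) > (SELECT AVG(price) FROM products)

Result:
(no rows)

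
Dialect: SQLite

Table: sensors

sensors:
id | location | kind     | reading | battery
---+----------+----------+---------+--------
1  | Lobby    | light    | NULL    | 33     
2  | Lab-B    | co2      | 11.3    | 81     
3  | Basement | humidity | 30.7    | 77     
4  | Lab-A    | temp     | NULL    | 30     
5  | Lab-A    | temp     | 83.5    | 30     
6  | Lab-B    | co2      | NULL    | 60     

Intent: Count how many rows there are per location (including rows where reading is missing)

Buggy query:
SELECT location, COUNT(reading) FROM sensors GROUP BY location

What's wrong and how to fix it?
Bug: COUNT(reading) skips NULLs, so groups with missing reading are undercounted

Fix: Use COUNT(*) to count all rows regardless of NULL

Corrected query:
SELECT location, COUNT(*) FROM sensors GROUP BY location

Result:
location | COUNT(*)
---------+---------
Basement | 1       
Lab-A    | 2       
Lab-B    | 2       
Lobby    | 1       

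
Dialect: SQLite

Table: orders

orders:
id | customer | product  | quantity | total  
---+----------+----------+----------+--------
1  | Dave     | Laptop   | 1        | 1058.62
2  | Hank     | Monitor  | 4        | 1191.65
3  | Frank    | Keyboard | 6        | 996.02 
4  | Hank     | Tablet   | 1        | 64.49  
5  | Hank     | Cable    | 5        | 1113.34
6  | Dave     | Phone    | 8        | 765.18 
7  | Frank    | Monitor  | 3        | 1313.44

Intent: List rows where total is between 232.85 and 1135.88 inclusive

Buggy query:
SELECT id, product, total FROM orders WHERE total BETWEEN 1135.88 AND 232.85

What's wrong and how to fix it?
Bug: The bounds are reversed; BETWEEN a AND b requires a <= b to match anything

Fix: Write BETWEEN 232.85 AND 1135.88

Corrected query:
SELECT id, product, total FROM orders WHERE total BETWEEN 232.85 AND 1135.88

Result:
id | product  | total  
---+----------+--------
1  | Laptop   | 1058.62
3  | Keyboard | 996.02 
5  | Cable    | 1113.34
6  | Phone    | 765.18 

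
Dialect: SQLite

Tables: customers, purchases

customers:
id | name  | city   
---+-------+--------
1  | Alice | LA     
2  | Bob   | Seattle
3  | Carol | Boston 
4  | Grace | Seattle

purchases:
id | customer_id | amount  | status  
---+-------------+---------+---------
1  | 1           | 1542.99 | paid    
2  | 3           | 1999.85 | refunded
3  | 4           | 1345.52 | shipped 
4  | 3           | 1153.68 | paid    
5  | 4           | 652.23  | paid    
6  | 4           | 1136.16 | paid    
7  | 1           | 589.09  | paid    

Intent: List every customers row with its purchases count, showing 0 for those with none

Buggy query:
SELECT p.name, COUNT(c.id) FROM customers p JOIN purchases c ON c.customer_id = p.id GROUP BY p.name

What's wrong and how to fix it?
Bug: INNER JOIN drops customers rows that have no matching purchases rows

Fix: Use LEFT JOIN so parents without children still appear (COUNT(c.id) gives 0)

Corrected query:
SELECT p.name, COUNT(c.id) FROM customers p LEFT JOIN purchases c ON c.customer_id = p.id GROUP BY p.name

Result:
name  | COUNT(c.id)
------+------------
Alice | 2          
Bob   | 0          
Carol | 2          
Grace | 3          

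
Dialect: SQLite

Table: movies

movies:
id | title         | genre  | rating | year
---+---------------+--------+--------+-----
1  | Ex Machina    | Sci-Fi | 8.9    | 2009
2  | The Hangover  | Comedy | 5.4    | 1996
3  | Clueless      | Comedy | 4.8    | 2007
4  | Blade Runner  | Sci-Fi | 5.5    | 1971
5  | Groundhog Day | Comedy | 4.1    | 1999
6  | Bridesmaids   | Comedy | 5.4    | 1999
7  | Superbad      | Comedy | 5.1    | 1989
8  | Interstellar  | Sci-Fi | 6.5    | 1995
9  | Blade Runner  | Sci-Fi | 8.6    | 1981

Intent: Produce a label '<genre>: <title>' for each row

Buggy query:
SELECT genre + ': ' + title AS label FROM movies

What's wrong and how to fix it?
Bug: SQLite uses || for string concatenation; + coerces text to numbers (yielding 0)

Fix: Replace + with || to concatenate text

Corrected query:
SELECT genre || ': ' || title AS label FROM movies

Result:
label                
---------------------
Sci-Fi: Ex Machina   
Comedy: The Hangover 
Comedy: Clueless     
Sci-Fi: Blade Runner 
Comedy: Groundhog Day
Comedy: Bridesmaids  
Comedy: Superbad     
Sci-Fi: Interstellar 
Sci-Fi: Blade Runner 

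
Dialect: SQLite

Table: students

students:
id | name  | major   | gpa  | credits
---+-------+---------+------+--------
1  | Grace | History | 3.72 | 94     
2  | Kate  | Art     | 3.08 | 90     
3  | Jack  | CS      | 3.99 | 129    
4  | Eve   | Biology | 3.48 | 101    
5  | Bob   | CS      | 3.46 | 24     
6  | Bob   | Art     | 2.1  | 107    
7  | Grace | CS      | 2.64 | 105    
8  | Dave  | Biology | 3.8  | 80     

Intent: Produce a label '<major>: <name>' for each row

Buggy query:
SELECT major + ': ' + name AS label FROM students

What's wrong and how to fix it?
Bug: SQLite uses || for string concatenation; + coerces text to numbers (yielding 0)

Fix: Replace + with || to concatenate text

Corrected query:
SELECT major || ': ' || name AS label FROM students

Result:
label         
--------------
History: Grace
Art: Kate     
CS: Jack      
Biology: Eve  
CS: Bob       
Art: Bob      
CS: Grace     
Biology: Dave 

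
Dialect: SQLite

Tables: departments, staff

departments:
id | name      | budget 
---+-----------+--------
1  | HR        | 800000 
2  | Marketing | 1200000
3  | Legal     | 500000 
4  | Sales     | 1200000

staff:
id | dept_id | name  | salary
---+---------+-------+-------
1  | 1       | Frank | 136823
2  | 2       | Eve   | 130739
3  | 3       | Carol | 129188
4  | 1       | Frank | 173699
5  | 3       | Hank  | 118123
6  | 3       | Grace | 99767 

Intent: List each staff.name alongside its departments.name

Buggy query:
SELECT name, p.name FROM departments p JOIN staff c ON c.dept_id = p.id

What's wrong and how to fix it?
Bug: Both tables have a 'name' column; the unqualified reference is ambiguous

Fix: Qualify the column with its table alias (c.name)

Corrected query:
SELECT c.name, p.name FROM departments p JOIN staff c ON c.dept_id = p.id

Result:
name  | name     
------+----------
Frank | HR       
Eve   | Marketing
Carol | Legal    
Frank | HR       
Hank  | Legal    
Grace | Legal    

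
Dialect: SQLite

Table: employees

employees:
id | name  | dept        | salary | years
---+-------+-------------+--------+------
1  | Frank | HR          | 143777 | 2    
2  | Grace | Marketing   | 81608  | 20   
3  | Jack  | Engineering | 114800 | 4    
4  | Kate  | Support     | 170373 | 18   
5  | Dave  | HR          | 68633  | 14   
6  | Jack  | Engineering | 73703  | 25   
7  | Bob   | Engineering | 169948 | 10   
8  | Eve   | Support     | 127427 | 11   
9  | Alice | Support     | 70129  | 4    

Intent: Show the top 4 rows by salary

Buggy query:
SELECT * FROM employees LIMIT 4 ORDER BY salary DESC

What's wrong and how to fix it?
Bug: LIMIT must come after ORDER BY

Fix: Sort with ORDER BY, then apply LIMIT

Corrected query:
SELECT * FROM employees ORDER BY salary DESC LIMIT 4

Result:
id | name  | dept        | salary | years
---+-------+-------------+--------+------
4  | Kate  | Support     | 170373 | 18   
7  | Bob   | Engineering | 169948 | 10   
1  | Frank | HR          | 143777 | 2    
8  | Eve   | Support     | 127427 | 11   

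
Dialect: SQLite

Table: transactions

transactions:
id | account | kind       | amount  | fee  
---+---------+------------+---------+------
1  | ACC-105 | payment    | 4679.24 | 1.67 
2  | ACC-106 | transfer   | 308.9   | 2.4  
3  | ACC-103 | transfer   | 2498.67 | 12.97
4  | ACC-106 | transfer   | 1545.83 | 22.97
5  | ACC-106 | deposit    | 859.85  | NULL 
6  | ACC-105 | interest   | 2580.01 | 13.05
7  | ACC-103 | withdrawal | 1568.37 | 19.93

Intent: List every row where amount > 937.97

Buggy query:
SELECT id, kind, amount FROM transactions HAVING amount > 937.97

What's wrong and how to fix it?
Bug: This is a non-aggregate query (no GROUP BY, no aggregates), so in SQLite the HAVING clause is invalid here; a row-level condition belongs in WHERE

Fix: Replace HAVING with WHERE since the condition applies to individual rows

Corrected query:
SELECT id, kind, amount FROM transactions WHERE amount > 937.97

Result:
id | kind       | amount 
---+------------+--------
1  | payment    | 4679.24
3  | transfer   | 2498.67
4  | transfer   | 1545.83
6  | interest   | 2580.01
7  | withdrawal | 1568.37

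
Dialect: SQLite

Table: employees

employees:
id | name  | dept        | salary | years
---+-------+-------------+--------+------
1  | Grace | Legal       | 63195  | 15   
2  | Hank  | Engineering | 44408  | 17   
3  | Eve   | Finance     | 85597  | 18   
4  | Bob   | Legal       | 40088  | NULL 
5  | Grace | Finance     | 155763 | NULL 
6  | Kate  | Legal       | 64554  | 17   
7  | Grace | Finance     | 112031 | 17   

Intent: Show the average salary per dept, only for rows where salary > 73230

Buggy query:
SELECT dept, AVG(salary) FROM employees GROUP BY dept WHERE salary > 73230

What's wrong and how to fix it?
Bug: Row-level WHERE must come before GROUP BY in the clause order

Fix: Move the WHERE clause before GROUP BY

Corrected query:
SELECT dept, AVG(salary) FROM employees WHERE salary > 73230 GROUP BY dept

Result:
dept    | AVG(salary)
--------+------------
Finance | 117797     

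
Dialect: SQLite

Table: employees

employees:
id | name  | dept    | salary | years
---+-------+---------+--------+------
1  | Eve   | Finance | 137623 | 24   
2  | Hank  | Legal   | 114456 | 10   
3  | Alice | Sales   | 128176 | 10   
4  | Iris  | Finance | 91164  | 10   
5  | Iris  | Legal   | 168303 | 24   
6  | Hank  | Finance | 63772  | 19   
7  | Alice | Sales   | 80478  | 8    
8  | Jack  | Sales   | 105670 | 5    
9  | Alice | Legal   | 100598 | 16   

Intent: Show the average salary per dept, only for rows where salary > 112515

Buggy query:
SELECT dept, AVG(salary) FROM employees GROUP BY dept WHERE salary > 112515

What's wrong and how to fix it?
Bug: WHERE cannot follow GROUP BY

Fix: Place WHERE between FROM and GROUP BY

Corrected query:
SELECT dept, AVG(salary) FROM employees WHERE salary > 112515 GROUP BY dept

Result:
dept    | AVG(salary)
--------+------------
Finance | 137623     
Legal   | 141379.5   
Sales   | 128176     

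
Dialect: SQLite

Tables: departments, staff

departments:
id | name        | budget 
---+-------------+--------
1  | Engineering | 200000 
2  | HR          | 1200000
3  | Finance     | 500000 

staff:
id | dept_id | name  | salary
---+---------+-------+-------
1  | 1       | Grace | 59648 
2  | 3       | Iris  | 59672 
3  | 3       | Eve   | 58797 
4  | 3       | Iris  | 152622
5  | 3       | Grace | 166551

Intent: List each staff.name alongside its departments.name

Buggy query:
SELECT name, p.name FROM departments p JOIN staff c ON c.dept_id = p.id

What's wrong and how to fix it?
Bug: 'name' exists in both joined tables, so the database can't tell which one is meant

Fix: Prefix ambiguous columns with the table alias

Corrected query:
SELECT c.name, p.name FROM departments p JOIN staff c ON c.dept_id = p.id

Result:
name  | name       
------+------------
Grace | Engineering
Iris  | Finance    
Eve   | Finance    
Iris  | Finance    
Grace | Finance    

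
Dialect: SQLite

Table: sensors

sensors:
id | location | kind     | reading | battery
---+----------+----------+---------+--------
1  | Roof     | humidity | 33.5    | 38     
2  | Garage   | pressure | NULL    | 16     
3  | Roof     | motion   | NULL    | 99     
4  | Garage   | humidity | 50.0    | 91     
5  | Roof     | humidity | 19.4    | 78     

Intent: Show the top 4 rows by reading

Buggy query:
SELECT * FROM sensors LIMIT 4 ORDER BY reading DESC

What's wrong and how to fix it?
Bug: ORDER BY cannot follow LIMIT; LIMIT is the final clause

Fix: Swap the clauses: ORDER BY first, then LIMIT

Corrected query:
SELECT * FROM sensors ORDER BY reading DESC LIMIT 4

Result:
id | location | kind     | reading | battery
---+----------+----------+---------+--------
4  | Garage   | humidity | 50      | 91     
1  | Roof     | humidity | 33.5    | 38     
5  | Roof     | humidity | 19.4    | 78     
2  | Garage   | pressure | NULL    | 16     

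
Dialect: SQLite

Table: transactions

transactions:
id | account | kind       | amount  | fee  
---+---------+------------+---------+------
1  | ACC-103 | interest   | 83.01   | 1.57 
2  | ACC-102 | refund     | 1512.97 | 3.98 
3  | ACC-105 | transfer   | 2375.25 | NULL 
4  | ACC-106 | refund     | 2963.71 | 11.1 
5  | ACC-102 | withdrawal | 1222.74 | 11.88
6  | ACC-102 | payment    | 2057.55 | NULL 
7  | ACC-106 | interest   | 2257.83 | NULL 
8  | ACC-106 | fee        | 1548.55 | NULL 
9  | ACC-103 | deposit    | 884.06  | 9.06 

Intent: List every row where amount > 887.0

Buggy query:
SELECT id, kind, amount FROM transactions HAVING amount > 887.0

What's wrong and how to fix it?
Bug: This is a non-aggregate query (no GROUP BY, no aggregates), so in SQLite the HAVING clause is invalid here; a row-level condition belongs in WHERE

Fix: Replace HAVING with WHERE since the condition applies to individual rows

Corrected query:
SELECT id, kind, amount FROM transactions WHERE amount > 887.0

Result:
id | kind       | amount 
---+------------+--------
2  | refund     | 1512.97
3  | transfer   | 2375.25
4  | refund     | 2963.71
5  | withdrawal | 1222.74
6  | payment    | 2057.55
7  | interest   | 2257.83
8  | fee        | 1548.55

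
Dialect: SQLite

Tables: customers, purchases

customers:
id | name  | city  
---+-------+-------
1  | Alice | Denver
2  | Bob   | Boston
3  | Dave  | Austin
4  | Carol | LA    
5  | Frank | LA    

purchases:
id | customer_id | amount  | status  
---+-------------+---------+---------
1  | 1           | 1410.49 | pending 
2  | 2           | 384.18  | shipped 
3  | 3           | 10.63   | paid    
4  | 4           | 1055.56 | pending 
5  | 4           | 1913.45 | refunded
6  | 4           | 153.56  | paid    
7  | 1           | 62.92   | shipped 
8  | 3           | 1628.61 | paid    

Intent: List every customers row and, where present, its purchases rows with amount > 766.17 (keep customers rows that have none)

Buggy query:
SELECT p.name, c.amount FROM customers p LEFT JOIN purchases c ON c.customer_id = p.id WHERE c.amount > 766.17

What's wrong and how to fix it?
Bug: Filtering c.amount in WHERE discards the NULL rows produced by LEFT JOIN, turning it into an inner join

Fix: Put 'c.amount > 766.17' in the JOIN's ON clause instead of WHERE

Corrected query:
SELECT p.name, c.amount FROM customers p LEFT JOIN purchases c ON c.customer_id = p.id AND c.amount > 766.17

Result:
name  | amount 
------+--------
Alice | 1410.49
Bob   | NULL   
Dave  | 1628.61
Carol | 1055.56
Carol | 1913.45
Frank | NULL   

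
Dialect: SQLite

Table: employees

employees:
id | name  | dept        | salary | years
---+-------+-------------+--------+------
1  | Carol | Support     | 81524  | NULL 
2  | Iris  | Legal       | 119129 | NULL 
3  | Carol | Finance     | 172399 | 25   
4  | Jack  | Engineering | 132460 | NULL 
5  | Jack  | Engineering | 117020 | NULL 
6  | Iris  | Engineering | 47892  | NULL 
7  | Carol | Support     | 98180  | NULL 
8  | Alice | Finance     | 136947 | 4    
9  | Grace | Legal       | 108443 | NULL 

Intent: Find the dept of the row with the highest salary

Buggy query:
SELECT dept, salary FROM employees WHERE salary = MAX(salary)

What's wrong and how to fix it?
Bug: WHERE is evaluated per row; an aggregate over the whole table isn't defined there

Fix: Use a subquery: WHERE salary = (SELECT MAX(salary) FROM employees)

Corrected query:
SELECT dept, salary FROM employees WHERE salary = (SELECT MAX(salary) FROM employees)

Result:
dept    | salary
--------+-------
Finance | 172399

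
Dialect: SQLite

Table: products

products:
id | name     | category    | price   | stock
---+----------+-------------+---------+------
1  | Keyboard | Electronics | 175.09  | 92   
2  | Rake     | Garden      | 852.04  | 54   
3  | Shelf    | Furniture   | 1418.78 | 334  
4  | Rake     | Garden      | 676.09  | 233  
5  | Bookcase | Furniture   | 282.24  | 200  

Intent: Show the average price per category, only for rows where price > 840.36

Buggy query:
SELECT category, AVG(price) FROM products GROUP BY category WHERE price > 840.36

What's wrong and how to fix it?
Bug: WHERE cannot follow GROUP BY

Fix: Place WHERE between FROM and GROUP BY

Corrected query:
SELECT category, AVG(price) FROM products WHERE price > 840.36 GROUP BY category

Result:
category  | AVG(price)
----------+-----------
Furniture | 1418.78   
Garden    | 852.04    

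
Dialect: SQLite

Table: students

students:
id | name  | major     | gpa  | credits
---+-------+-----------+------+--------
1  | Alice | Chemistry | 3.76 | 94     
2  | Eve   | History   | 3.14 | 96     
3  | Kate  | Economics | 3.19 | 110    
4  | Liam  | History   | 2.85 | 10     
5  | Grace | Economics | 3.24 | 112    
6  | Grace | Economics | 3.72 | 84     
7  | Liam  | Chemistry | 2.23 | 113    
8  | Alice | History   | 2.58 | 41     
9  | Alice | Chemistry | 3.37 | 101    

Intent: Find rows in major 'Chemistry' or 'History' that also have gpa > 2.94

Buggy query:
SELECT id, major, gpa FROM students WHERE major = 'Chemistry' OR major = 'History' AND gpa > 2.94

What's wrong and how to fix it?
Bug: Without parentheses, AND is evaluated before OR, so the gpa filter only applies to the 'History' branch

Fix: Add parentheses around the OR so the AND applies to both alternatives

Corrected query:
SELECT id, major, gpa FROM students WHERE (major = 'Chemistry' OR major = 'History') AND gpa > 2.94

Result:
id | major     | gpa 
---+-----------+-----
1  | Chemistry | 3.76
2  | History   | 3.14
9  | Chemistry | 3.37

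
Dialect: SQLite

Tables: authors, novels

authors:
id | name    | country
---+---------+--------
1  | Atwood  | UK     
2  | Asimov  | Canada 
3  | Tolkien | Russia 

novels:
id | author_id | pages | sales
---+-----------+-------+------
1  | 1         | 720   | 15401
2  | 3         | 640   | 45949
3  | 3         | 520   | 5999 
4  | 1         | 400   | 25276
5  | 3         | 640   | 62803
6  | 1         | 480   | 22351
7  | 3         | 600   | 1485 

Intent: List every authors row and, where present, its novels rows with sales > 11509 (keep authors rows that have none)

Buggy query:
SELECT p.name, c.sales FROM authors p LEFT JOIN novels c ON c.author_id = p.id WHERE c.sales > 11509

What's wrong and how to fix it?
Bug: Filtering c.sales in WHERE discards the NULL rows produced by LEFT JOIN, turning it into an inner join

Fix: Put 'c.sales > 11509' in the JOIN's ON clause instead of WHERE

Corrected query:
SELECT p.name, c.sales FROM authors p LEFT JOIN novels c ON c.author_id = p.id AND c.sales > 11509

Result:
name    | sales
--------+------
Atwood  | 15401
Atwood  | 22351
Atwood  | 25276
Asimov  | NULL 
Tolkien | 45949
Tolkien | 62803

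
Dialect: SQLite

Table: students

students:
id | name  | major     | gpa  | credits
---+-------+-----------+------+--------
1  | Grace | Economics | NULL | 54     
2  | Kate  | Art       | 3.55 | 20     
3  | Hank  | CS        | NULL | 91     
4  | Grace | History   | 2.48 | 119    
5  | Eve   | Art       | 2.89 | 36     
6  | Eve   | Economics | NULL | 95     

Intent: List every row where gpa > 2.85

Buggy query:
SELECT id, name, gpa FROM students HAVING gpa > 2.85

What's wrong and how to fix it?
Bug: HAVING filters the output of aggregation, but this query has no GROUP BY and no aggregate functions, so SQLite rejects it (HAVING clause on a non-aggregate query); the condition here is per row

Fix: Replace HAVING with WHERE since the condition applies to individual rows

Corrected query:
SELECT id, name, gpa FROM students WHERE gpa > 2.85

Result:
id | name | gpa 
---+------+-----
2  | Kate | 3.55
5  | Eve  | 2.89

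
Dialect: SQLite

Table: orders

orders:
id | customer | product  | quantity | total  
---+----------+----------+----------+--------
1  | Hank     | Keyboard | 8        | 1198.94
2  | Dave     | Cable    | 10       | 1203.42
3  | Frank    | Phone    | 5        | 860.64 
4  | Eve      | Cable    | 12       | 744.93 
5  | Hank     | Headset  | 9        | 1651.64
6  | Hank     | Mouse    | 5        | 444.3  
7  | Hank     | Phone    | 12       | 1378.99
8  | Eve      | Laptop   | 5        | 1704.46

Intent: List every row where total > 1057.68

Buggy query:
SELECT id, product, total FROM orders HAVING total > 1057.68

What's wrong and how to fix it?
Bug: This is a non-aggregate query (no GROUP BY, no aggregates), so in SQLite the HAVING clause is invalid here; a row-level condition belongs in WHERE

Fix: Use WHERE for row-level filtering

Corrected query:
SELECT id, product, total FROM orders WHERE total > 1057.68

Result:
id | product  | total  
---+----------+--------
1  | Keyboard | 1198.94
2  | Cable    | 1203.42
5  | Headset  | 1651.64
7  | Phone    | 1378.99
8  | Laptop   | 1704.46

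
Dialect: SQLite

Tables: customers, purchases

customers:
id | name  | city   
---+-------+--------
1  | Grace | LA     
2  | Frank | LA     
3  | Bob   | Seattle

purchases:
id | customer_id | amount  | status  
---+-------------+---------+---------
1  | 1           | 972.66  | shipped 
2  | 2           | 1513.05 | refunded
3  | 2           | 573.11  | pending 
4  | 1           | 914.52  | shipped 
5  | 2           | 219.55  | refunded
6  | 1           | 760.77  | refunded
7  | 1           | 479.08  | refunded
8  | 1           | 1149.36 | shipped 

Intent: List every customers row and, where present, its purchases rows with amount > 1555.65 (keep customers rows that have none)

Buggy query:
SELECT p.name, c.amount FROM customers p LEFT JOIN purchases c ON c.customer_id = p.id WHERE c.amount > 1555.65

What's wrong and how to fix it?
Bug: Filtering c.amount in WHERE discards the NULL rows produced by LEFT JOIN, turning it into an inner join

Fix: Put 'c.amount > 1555.65' in the JOIN's ON clause instead of WHERE

Corrected query:
SELECT p.name, c.amount FROM customers p LEFT JOIN purchases c ON c.customer_id = p.id AND c.amount > 1555.65

Result:
name  | amount
------+-------
Grace | NULL  
Frank | NULL  
Bob   | NULL  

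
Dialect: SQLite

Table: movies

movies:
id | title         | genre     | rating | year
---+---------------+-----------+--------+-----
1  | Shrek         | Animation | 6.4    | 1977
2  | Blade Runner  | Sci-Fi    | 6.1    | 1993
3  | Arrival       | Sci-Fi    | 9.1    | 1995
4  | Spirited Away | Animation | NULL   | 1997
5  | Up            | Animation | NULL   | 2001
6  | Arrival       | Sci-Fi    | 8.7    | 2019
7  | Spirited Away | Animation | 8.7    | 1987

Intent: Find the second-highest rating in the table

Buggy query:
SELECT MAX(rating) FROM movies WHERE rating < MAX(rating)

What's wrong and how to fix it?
Bug: The inner MAX is an aggregate inside WHERE, which is not allowed

Fix: Compute the overall MAX in a subquery, then take MAX of rows below it

Corrected query:
SELECT MAX(rating) FROM movies WHERE rating < (SELECT MAX(rating) FROM movies)

Result:
MAX(rating)
-----------
8.7        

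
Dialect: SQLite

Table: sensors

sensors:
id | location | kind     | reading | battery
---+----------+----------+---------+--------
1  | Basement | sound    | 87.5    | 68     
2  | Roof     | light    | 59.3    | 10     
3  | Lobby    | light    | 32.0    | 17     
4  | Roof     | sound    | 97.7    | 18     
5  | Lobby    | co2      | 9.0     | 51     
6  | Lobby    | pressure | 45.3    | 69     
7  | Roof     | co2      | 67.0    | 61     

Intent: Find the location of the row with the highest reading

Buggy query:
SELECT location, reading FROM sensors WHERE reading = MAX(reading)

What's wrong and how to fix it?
Bug: WHERE is evaluated per row; an aggregate over the whole table isn't defined there

Fix: Wrap MAX in a scalar subquery so WHERE compares against a single value

Corrected query:
SELECT location, reading FROM sensors WHERE reading = (SELECT MAX(reading) FROM sensors)

Result:
location | reading
---------+--------
Roof     | 97.7   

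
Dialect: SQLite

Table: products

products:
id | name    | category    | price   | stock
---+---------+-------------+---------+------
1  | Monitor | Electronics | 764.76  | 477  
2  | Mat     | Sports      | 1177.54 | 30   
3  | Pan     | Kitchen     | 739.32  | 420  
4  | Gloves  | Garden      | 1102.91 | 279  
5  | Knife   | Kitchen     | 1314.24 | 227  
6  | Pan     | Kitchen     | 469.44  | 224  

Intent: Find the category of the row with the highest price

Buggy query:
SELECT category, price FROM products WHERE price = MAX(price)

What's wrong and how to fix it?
Bug: WHERE is evaluated per row; an aggregate over the whole table isn't defined there

Fix: Use a subquery: WHERE price = (SELECT MAX(price) FROM products)

Corrected query:
SELECT category, price FROM products WHERE price = (SELECT MAX(price) FROM products)

Result:
category | price  
---------+--------
Kitchen  | 1314.24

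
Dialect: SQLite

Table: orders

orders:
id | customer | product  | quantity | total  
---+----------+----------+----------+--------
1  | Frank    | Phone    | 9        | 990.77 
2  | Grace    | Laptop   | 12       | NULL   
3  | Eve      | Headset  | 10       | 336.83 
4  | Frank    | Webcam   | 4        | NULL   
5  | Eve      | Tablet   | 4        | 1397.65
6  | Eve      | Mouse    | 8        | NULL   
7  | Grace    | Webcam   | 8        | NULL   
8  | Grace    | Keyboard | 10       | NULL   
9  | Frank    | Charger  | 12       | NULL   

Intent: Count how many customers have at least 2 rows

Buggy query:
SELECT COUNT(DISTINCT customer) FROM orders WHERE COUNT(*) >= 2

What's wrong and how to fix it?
Bug: COUNT(*) cannot appear in WHERE; the per-group count doesn't exist yet

Fix: Use a subquery that GROUPs and filters with HAVING, then count its rows

Corrected query:
SELECT COUNT(*) FROM (SELECT customer FROM orders GROUP BY customer HAVING COUNT(*) >= 2)

Result:
COUNT(*)
--------
3       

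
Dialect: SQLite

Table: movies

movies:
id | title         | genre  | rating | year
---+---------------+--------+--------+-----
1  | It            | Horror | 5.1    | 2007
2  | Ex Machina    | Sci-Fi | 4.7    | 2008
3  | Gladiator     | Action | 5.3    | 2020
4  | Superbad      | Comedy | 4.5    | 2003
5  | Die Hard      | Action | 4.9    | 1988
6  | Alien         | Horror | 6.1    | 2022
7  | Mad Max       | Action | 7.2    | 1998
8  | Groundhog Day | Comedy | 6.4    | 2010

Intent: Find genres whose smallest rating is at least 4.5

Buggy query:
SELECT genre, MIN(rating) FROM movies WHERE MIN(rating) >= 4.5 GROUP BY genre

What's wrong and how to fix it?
Bug: Aggregates like MIN are computed per group after WHERE runs

Fix: Replace WHERE with HAVING after the GROUP BY

Corrected query:
SELECT genre, MIN(rating) FROM movies GROUP BY genre HAVING MIN(rating) >= 4.5

Result:
genre  | MIN(rating)
-------+------------
Action | 4.9        
Comedy | 4.5        
Horror | 5.1        
Sci-Fi | 4.7        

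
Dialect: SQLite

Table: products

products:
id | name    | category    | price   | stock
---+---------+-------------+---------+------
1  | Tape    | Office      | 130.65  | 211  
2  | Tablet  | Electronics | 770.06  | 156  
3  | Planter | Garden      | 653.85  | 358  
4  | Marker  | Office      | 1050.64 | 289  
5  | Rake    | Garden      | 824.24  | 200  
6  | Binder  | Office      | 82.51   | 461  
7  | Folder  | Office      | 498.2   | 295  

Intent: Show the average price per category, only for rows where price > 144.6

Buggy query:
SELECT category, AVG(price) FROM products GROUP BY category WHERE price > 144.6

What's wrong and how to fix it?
Bug: Row-level WHERE must come before GROUP BY in the clause order

Fix: Move the WHERE clause before GROUP BY

Corrected query:
SELECT category, AVG(price) FROM products WHERE price > 144.6 GROUP BY category

Result:
category    | AVG(price)
------------+-----------
Electronics | 770.06    
Garden      | 739.045   
Office      | 774.42    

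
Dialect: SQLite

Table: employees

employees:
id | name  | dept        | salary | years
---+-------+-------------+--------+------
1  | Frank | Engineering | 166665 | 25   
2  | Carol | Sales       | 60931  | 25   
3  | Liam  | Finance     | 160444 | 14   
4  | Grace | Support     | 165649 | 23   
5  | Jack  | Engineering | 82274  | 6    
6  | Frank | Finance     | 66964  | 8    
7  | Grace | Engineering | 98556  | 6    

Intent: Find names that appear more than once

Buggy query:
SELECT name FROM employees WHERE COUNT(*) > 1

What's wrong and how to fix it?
Bug: WHERE can't reference COUNT(*); aggregates are computed after WHERE

Fix: GROUP BY name, then filter groups with HAVING COUNT(*) > 1

Corrected query:
SELECT name FROM employees GROUP BY name HAVING COUNT(*) > 1

Result:
name 
-----
Frank
Grace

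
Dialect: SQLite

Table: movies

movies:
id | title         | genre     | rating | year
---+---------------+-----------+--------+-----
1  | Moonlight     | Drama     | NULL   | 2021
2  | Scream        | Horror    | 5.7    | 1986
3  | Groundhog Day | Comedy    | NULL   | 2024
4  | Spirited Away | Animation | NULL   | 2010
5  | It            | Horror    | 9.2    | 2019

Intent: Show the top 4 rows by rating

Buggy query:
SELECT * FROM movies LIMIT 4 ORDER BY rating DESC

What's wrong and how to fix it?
Bug: LIMIT must come after ORDER BY

Fix: Swap the clauses: ORDER BY first, then LIMIT

Corrected query:
SELECT * FROM movies ORDER BY rating DESC LIMIT 4

Result:
id | title         | genre  | rating | year
---+---------------+--------+--------+-----
5  | It            | Horror | 9.2    | 2019
2  | Scream        | Horror | 5.7    | 1986
1  | Moonlight     | Drama  | NULL   | 2021
3  | Groundhog Day | Comedy | NULL   | 2024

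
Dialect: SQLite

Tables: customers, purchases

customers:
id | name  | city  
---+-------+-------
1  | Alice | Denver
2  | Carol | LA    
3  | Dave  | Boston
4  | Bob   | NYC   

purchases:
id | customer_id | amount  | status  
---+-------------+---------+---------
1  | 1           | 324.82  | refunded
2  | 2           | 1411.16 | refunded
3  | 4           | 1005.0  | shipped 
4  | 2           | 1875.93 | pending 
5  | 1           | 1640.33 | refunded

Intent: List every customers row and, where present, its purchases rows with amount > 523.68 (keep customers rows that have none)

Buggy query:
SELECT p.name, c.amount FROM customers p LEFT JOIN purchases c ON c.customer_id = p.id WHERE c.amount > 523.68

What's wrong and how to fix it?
Bug: Filtering c.amount in WHERE discards the NULL rows produced by LEFT JOIN, turning it into an inner join

Fix: Put 'c.amount > 523.68' in the JOIN's ON clause instead of WHERE

Corrected query:
SELECT p.name, c.amount FROM customers p LEFT JOIN purchases c ON c.customer_id = p.id AND c.amount > 523.68

Result:
name  | amount 
------+--------
Alice | 1640.33
Carol | 1411.16
Carol | 1875.93
Dave  | NULL   
Bob   | 1005   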